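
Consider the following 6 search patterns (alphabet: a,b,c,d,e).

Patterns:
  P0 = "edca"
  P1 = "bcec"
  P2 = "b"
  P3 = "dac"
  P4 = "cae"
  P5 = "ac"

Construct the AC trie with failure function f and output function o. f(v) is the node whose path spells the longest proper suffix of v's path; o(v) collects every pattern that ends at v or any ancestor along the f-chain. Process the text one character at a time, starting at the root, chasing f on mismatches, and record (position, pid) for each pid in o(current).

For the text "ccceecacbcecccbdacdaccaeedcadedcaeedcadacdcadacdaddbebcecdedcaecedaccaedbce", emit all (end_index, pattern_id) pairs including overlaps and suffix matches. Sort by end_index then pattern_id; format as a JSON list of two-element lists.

Build:
Trie (insert patterns):
  n0 'ε': a→15 b→5 c→12 d→9 e→1
  n1 'e': d→2
  n2 'ed': c→3
  n3 'edc': a→4
  n4 'edca': ·  [P0 ends]
  n5 'b': c→6  [P2 ends]
  n6 'bc': e→7
  n7 'bce': c→8
  n8 'bcec': ·  [P1 ends]
  n9 'd': a→10
  n10 'da': c→11
  n11 'dac': ·  [P3 ends]
  n12 'c': a→13
  n13 'ca': e→14
  n14 'cae': ·  [P4 ends]
  n15 'a': c→16
  n16 'ac': ·  [P5 ends]

Failure links (BFS by depth):
  fail(1) 'e': from fail(0)=0 chase 'e': 0 ⇒ 0;  out=∅∪out(0)=∅
  fail(5) 'b': from fail(0)=0 chase 'b': 0 ⇒ 0;  out={2}∪out(0)={2}
  fail(9) 'd': from fail(0)=0 chase 'd': 0 ⇒ 0;  out=∅∪out(0)=∅
  fail(12) 'c': from fail(0)=0 chase 'c': 0 ⇒ 0;  out=∅∪out(0)=∅
  fail(15) 'a': from fail(0)=0 chase 'a': 0 ⇒ 0;  out=∅∪out(0)=∅
  fail(2) 'ed': from fail(1)=0 chase 'd': 0 ⇒ 9;  out=∅∪out(9)=∅
  fail(6) 'bc': from fail(5)=0 chase 'c': 0 ⇒ 12;  out=∅∪out(12)=∅
  fail(10) 'da': from fail(9)=0 chase 'a': 0 ⇒ 15;  out=∅∪out(15)=∅
  fail(13) 'ca': from fail(12)=0 chase 'a': 0 ⇒ 15;  out=∅∪out(15)=∅
  fail(16) 'ac': from fail(15)=0 chase 'c': 0 ⇒ 12;  out={5}∪out(12)={5}
  fail(3) 'edc': from fail(2)=9 chase 'c': 9→0 ⇒ 12;  out=∅∪out(12)=∅
  fail(7) 'bce': from fail(6)=12 chase 'e': 12→0 ⇒ 1;  out=∅∪out(1)=∅
  fail(11) 'dac': from fail(10)=15 chase 'c': 15 ⇒ 16;  out={3}∪out(16)={3,5}
  fail(14) 'cae': from fail(13)=15 chase 'e': 15→0 ⇒ 1;  out={4}∪out(1)={4}
  fail(4) 'edca': from fail(3)=12 chase 'a': 12 ⇒ 13;  out={0}∪out(13)={0}
  fail(8) 'bcec': from fail(7)=1 chase 'c': 1→0 ⇒ 12;  out={1}∪out(12)={1}

Run:
[0] read 'c'  n0⇒n12
[1] read 'c'  n12⇒n12 ·f
[2] read 'c'  n12⇒n12 ·f
[3] read 'e'  n12⇒n1 ·f
[4] read 'e'  n1⇒n1 ·f
[5] read 'c'  n1⇒n12 ·f
[6] read 'a'  n12⇒n13
[7] read 'c'  n13⇒n16 ·f  emit P5@[6:7]
[8] read 'b'  n16⇒n5 ·f  emit P2@[8:8]
[9] read 'c'  n5⇒n6
[10] read 'e'  n6⇒n7
[11] read 'c'  n7⇒n8  emit P1@[8:11]
[12] read 'c'  n8⇒n12 ·f
[13] read 'c'  n12⇒n12 ·f
[14] read 'b'  n12⇒n5 ·f  emit P2@[14:14]
[15] read 'd'  n5⇒n9 ·f
[16] read 'a'  n9⇒n10
[17] read 'c'  n10⇒n11  emit P3@[15:17],P5@[16:17]
[18] read 'd'  n11⇒n9 ·f
[19] read 'a'  n9⇒n10
[20] read 'c'  n10⇒n11  emit P3@[18:20],P5@[19:20]
[21] read 'c'  n11⇒n12 ·f
[22] read 'a'  n12⇒n13
[23] read 'e'  n13⇒n14  emit P4@[21:23]
[24] read 'e'  n14⇒n1 ·f
[25] read 'd'  n1⇒n2
[26] read 'c'  n2⇒n3
[27] read 'a'  n3⇒n4  emit P0@[24:27]
[28] read 'd'  n4⇒n9 ·f
[29] read 'e'  n9⇒n1 ·f
[30] read 'd'  n1⇒n2
[31] read 'c'  n2⇒n3
[32] read 'a'  n3⇒n4  emit P0@[29:32]
[33] read 'e'  n4⇒n14 ·f  emit P4@[31:33]
[34] read 'e'  n14⇒n1 ·f
[35] read 'd'  n1⇒n2
[36] read 'c'  n2⇒n3
[37] read 'a'  n3⇒n4  emit P0@[34:37]
[38] read 'd'  n4⇒n9 ·f
[39] read 'a'  n9⇒n10
[40] read 'c'  n10⇒n11  emit P3@[38:40],P5@[39:40]
[41] read 'd'  n11⇒n9 ·f
[42] read 'c'  n9⇒n12 ·f
[43] read 'a'  n12⇒n13
[44] read 'd'  n13⇒n9 ·f
[45] read 'a'  n9⇒n10
[46] read 'c'  n10⇒n11  emit P3@[44:46],P5@[45:46]
[47] read 'd'  n11⇒n9 ·f
[48] read 'a'  n9⇒n10
[49] read 'd'  n10⇒n9 ·f
[50] read 'd'  n9⇒n9 ·f
[51] read 'b'  n9⇒n5 ·f  emit P2@[51:51]
[52] read 'e'  n5⇒n1 ·f
[53] read 'b'  n1⇒n5 ·f  emit P2@[53:53]
[54] read 'c'  n5⇒n6
[55] read 'e'  n6⇒n7
[56] read 'c'  n7⇒n8  emit P1@[53:56]
[57] read 'd'  n8⇒n9 ·f
[58] read 'e'  n9⇒n1 ·f
[59] read 'd'  n1⇒n2
[60] read 'c'  n2⇒n3
[61] read 'a'  n3⇒n4  emit P0@[58:61]
[62] read 'e'  n4⇒n14 ·f  emit P4@[60:62]
[63] read 'c'  n14⇒n12 ·f
[64] read 'e'  n12⇒n1 ·f
[65] read 'd'  n1⇒n2
[66] read 'a'  n2⇒n10 ·f
[67] read 'c'  n10⇒n11  emit P3@[65:67],P5@[66:67]
[68] read 'c'  n11⇒n12 ·f
[69] read 'a'  n12⇒n13
[70] read 'e'  n13⇒n14  emit P4@[68:70]
[71] read 'd'  n14⇒n2 ·f
[72] read 'b'  n2⇒n5 ·f  emit P2@[72:72]
[73] read 'c'  n5⇒n6
[74] read 'e'  n6⇒n7

Result: [[7,5],[8,2],[11,1],[14,2],[17,3],[17,5],[20,3],[20,5],[23,4],[27,0],[32,0],[33,4],[37,0],[40,3],[40,5],[46,3],[46,5],[51,2],[53,2],[56,1],[61,0],[62,4],[67,3],[67,5],[70,4],[72,2]]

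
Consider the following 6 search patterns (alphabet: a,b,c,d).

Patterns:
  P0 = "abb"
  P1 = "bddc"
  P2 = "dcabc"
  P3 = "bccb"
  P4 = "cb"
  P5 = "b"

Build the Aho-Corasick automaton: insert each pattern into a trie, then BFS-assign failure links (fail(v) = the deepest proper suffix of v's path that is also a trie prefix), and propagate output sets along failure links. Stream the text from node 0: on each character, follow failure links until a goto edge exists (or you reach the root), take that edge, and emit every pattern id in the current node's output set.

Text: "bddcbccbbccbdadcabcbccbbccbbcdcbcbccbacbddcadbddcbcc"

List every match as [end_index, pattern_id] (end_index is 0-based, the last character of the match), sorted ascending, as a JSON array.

Build:
Trie nodes:
  n0 'ε': a→1 b→4 c→16 d→8
  n1 'a': b→2
  n2 'ab': b→3
  n3 'abb': ·  [P0 ends]
  n4 'b': c→13 d→5  [P5 ends]
  n5 'bd': d→6
  n6 'bdd': c→7
  n7 'bddc': ·  [P1 ends]
  n8 'd': c→9
  n9 'dc': a→10
  n10 'dca': b→11
  n11 'dcab': c→12
  n12 'dcabc': ·  [P2 ends]
  n13 'bc': c→14
  n14 'bcc': b→15
  n15 'bccb': ·  [P3 ends]
  n16 'c': b→17
  n17 'cb': ·  [P4 ends]

Failure links (BFS by depth):
  fail(1) 'a': from fail(0)=0 chase 'a': 0 ⇒ 0;  out=∅∪out(0)=∅
  fail(4) 'b': from fail(0)=0 chase 'b': 0 ⇒ 0;  out={5}∪out(0)={5}
  fail(8) 'd': from fail(0)=0 chase 'd': 0 ⇒ 0;  out=∅∪out(0)=∅
  fail(16) 'c': from fail(0)=0 chase 'c': 0 ⇒ 0;  out=∅∪out(0)=∅
  fail(2) 'ab': from fail(1)=0 chase 'b': 0 ⇒ 4;  out=∅∪out(4)={5}
  fail(5) 'bd': from fail(4)=0 chase 'd': 0 ⇒ 8;  out=∅∪out(8)=∅
  fail(9) 'dc': from fail(8)=0 chase 'c': 0 ⇒ 16;  out=∅∪out(16)=∅
  fail(13) 'bc': from fail(4)=0 chase 'c': 0 ⇒ 16;  out=∅∪out(16)=∅
  fail(17) 'cb': from fail(16)=0 chase 'b': 0 ⇒ 4;  out={4}∪out(4)={4,5}
  fail(3) 'abb': from fail(2)=4 chase 'b': 4→0 ⇒ 4;  out={0}∪out(4)={0,5}
  fail(6) 'bdd': from fail(5)=8 chase 'd': 8→0 ⇒ 8;  out=∅∪out(8)=∅
  fail(10) 'dca': from fail(9)=16 chase 'a': 16→0 ⇒ 1;  out=∅∪out(1)=∅
  fail(14) 'bcc': from fail(13)=16 chase 'c': 16→0 ⇒ 16;  out=∅∪out(16)=∅
  fail(7) 'bddc': from fail(6)=8 chase 'c': 8 ⇒ 9;  out={1}∪out(9)={1}
  fail(11) 'dcab': from fail(10)=1 chase 'b': 1 ⇒ 2;  out=∅∪out(2)={5}
  fail(15) 'bccb': from fail(14)=16 chase 'b': 16 ⇒ 17;  out={3}∪out(17)={3,4,5}
  fail(12) 'dcabc': from fail(11)=2 chase 'c': 2→4 ⇒ 13;  out={2}∪out(13)={2}

Run:
i=0 'b': node 0→4  emit P5@[0:0]
i=1 'd': node 4→5
i=2 'd': node 5→6
i=3 'c': node 6→7  emit P1@[0:3]
i=4 'b': node 7→17 ·f  emit P4@[3:4],P5@[4:4]
i=5 'c': node 17→13 ·f
i=6 'c': node 13→14
i=7 'b': node 14→15  emit P3@[4:7],P4@[6:7],P5@[7:7]
i=8 'b': node 15→4 ·f  emit P5@[8:8]
i=9 'c': node 4→13
i=10 'c': node 13→14
i=11 'b': node 14→15  emit P3@[8:11],P4@[10:11],P5@[11:11]
i=12 'd': node 15→5 ·f
i=13 'a': node 5→1 ·f
i=14 'd': node 1→8 ·f
i=15 'c': node 8→9
i=16 'a': node 9→10
i=17 'b': node 10→11  emit P5@[17:17]
i=18 'c': node 11→12  emit P2@[14:18]
i=19 'b': node 12→17 ·f  emit P4@[18:19],P5@[19:19]
i=20 'c': node 17→13 ·f
i=21 'c': node 13→14
i=22 'b': node 14→15  emit P3@[19:22],P4@[21:22],P5@[22:22]
i=23 'b': node 15→4 ·f  emit P5@[23:23]
i=24 'c': node 4→13
i=25 'c': node 13→14
i=26 'b': node 14→15  emit P3@[23:26],P4@[25:26],P5@[26:26]
i=27 'b': node 15→4 ·f  emit P5@[27:27]
i=28 'c': node 4→13
i=29 'd': node 13→8 ·f
i=30 'c': node 8→9
i=31 'b': node 9→17 ·f  emit P4@[30:31],P5@[31:31]
i=32 'c': node 17→13 ·f
i=33 'b': node 13→17 ·f  emit P4@[32:33],P5@[33:33]
i=34 'c': node 17→13 ·f
i=35 'c': node 13→14
i=36 'b': node 14→15  emit P3@[33:36],P4@[35:36],P5@[36:36]
i=37 'a': node 15→1 ·f
i=38 'c': node 1→16 ·f
i=39 'b': node 16→17  emit P4@[38:39],P5@[39:39]
i=40 'd': node 17→5 ·f
i=41 'd': node 5→6
i=42 'c': node 6→7  emit P1@[39:42]
i=43 'a': node 7→10 ·f
i=44 'd': node 10→8 ·f
i=45 'b': node 8→4 ·f  emit P5@[45:45]
i=46 'd': node 4→5
i=47 'd': node 5→6
i=48 'c': node 6→7  emit P1@[45:48]
i=49 'b': node 7→17 ·f  emit P4@[48:49],P5@[49:49]
i=50 'c': node 17→13 ·f
i=51 'c': node 13→14

Result: [[0,5],[3,1],[4,4],[4,5],[7,3],[7,4],[7,5],[8,5],[11,3],[11,4],[11,5],[17,5],[18,2],[19,4],[19,5],[22,3],[22,4],[22,5],[23,5],[26,3],[26,4],[26,5],[27,5],[31,4],[31,5],[33,4],[33,5],[36,3],[36,4],[36,5],[39,4],[39,5],[42,1],[45,5],[48,1],[49,4],[49,5]]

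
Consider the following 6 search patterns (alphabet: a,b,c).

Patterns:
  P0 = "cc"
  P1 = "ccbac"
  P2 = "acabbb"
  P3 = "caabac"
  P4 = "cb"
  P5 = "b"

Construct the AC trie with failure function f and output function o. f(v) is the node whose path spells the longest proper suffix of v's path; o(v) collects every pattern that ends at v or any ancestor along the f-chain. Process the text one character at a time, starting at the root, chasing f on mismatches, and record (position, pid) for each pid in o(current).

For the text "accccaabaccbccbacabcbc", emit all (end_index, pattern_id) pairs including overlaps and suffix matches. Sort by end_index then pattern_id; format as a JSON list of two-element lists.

Build:
Trie nodes:
  0='ε' goto a→6 b→18 c→1
  1='c' goto a→12 b→17 c→2
  2='cc' goto b→3  [P0 ends]
  3='ccb' goto a→4
  4='ccba' goto c→5
  5='ccbac' goto ·  [P1 ends]
  6='a' goto c→7
  7='ac' goto a→8
  8='aca' goto b→9
  9='acab' goto b→10
  10='acabb' goto b→11
  11='acabbb' goto ·  [P2 ends]
  12='ca' goto a→13
  13='caa' goto b→14
  14='caab' goto a→15
  15='caaba' goto c→16
  16='caabac' goto ·  [P3 ends]
  17='cb' goto ·  [P4 ends]
  18='b' goto ·  [P5 ends]

Failure links (BFS by depth):
  n1('c'): parent n0 fail=0; on 'c' 0 → fail=0;  out ∅∪∅=∅
  n6('a'): parent n0 fail=0; on 'a' 0 → fail=0;  out ∅∪∅=∅
  n18('b'): parent n0 fail=0; on 'b' 0 → fail=0;  out {5}∪∅={5}
  n2('cc'): parent n1 fail=0; on 'c' 0 → fail=1;  out {0}∪∅={0}
  n7('ac'): parent n6 fail=0; on 'c' 0 → fail=1;  out ∅∪∅=∅
  n12('ca'): parent n1 fail=0; on 'a' 0 → fail=6;  out ∅∪∅=∅
  n17('cb'): parent n1 fail=0; on 'b' 0 → fail=18;  out {4}∪{5}={4,5}
  n3('ccb'): parent n2 fail=1; on 'b' 1 → fail=17;  out ∅∪{4,5}={4,5}
  n8('aca'): parent n7 fail=1; on 'a' 1 → fail=12;  out ∅∪∅=∅
  n13('caa'): parent n12 fail=6; on 'a' 6→0 → fail=6;  out ∅∪∅=∅
  n4('ccba'): parent n3 fail=17; on 'a' 17→18→0 → fail=6;  out ∅∪∅=∅
  n9('acab'): parent n8 fail=12; on 'b' 12→6→0 → fail=18;  out ∅∪{5}={5}
  n14('caab'): parent n13 fail=6; on 'b' 6→0 → fail=18;  out ∅∪{5}={5}
  n5('ccbac'): parent n4 fail=6; on 'c' 6 → fail=7;  out {1}∪∅={1}
  n10('acabb'): parent n9 fail=18; on 'b' 18→0 → fail=18;  out ∅∪{5}={5}
  n15('caaba'): parent n14 fail=18; on 'a' 18→0 → fail=6;  out ∅∪∅=∅
  n11('acabbb'): parent n10 fail=18; on 'b' 18→0 → fail=18;  out {2}∪{5}={2,5}
  n16('caabac'): parent n15 fail=6; on 'c' 6 → fail=7;  out {3}∪∅={3}

Scan:
i=0 'a': node 0→6
i=1 'c': node 6→7
i=2 'c': node 7→2 ·f  emit P0@[1:2]
i=3 'c': node 2→2 ·f  emit P0@[2:3]
i=4 'c': node 2→2 ·f  emit P0@[3:4]
i=5 'a': node 2→12 ·f
i=6 'a': node 12→13
i=7 'b': node 13→14  emit P5@[7:7]
i=8 'a': node 14→15
i=9 'c': node 15→16  emit P3@[4:9]
i=10 'c': node 16→2 ·f  emit P0@[9:10]
i=11 'b': node 2→3  emit P4@[10:11],P5@[11:11]
i=12 'c': node 3→1 ·f
i=13 'c': node 1→2  emit P0@[12:13]
i=14 'b': node 2→3  emit P4@[13:14],P5@[14:14]
i=15 'a': node 3→4
i=16 'c': node 4→5  emit P1@[12:16]
i=17 'a': node 5→8 ·f
i=18 'b': node 8→9  emit P5@[18:18]
i=19 'c': node 9→1 ·f
i=20 'b': node 1→17  emit P4@[19:20],P5@[20:20]
i=21 'c': node 17→1 ·f

Result: [[2,0],[3,0],[4,0],[7,5],[9,3],[10,0],[11,4],[11,5],[13,0],[14,4],[14,5],[16,1],[18,5],[20,4],[20,5]]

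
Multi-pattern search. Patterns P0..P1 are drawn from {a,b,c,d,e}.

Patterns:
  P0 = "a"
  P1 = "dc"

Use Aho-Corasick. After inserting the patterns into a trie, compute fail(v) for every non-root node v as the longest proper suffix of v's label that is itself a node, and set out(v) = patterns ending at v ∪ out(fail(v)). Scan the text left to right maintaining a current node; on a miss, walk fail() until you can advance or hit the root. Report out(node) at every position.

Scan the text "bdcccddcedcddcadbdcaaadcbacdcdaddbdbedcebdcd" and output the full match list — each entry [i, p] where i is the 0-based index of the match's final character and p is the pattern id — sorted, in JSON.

Build:
Trie (insert patterns):
  n0 'ε': a→1 d→2
  n1 'a': ·  ←P0
  n2 'd': c→3
  n3 'dc': ·  ←P1

BFS fail/out derivation:
  fail(1) 'a': from fail(0)=0 chase 'a': 0 ⇒ 0;  out={0}∪out(0)={0}
  fail(2) 'd': from fail(0)=0 chase 'd': 0 ⇒ 0;  out=∅∪out(0)=∅
  fail(3) 'dc': from fail(2)=0 chase 'c': 0 ⇒ 0;  out={1}∪out(0)={1}

Run:
pos 0 'b': at 0
pos 1 'd': at 2
pos 2 'c': at 3  emit P1@[1:2]
pos 3 'c': at 0 (fail-walked)
pos 4 'c': at 0
pos 5 'd': at 2
pos 6 'd': at 2 (fail-walked)
pos 7 'c': at 3  emit P1@[6:7]
pos 8 'e': at 0 (fail-walked)
pos 9 'd': at 2
pos 10 'c': at 3  emit P1@[9:10]
pos 11 'd': at 2 (fail-walked)
pos 12 'd': at 2 (fail-walked)
pos 13 'c': at 3  emit P1@[12:13]
pos 14 'a': at 1 (fail-walked)  emit P0@[14:14]
pos 15 'd': at 2 (fail-walked)
pos 16 'b': at 0 (fail-walked)
pos 17 'd': at 2
pos 18 'c': at 3  emit P1@[17:18]
pos 19 'a': at 1 (fail-walked)  emit P0@[19:19]
pos 20 'a': at 1 (fail-walked)  emit P0@[20:20]
pos 21 'a': at 1 (fail-walked)  emit P0@[21:21]
pos 22 'd': at 2 (fail-walked)
pos 23 'c': at 3  emit P1@[22:23]
pos 24 'b': at 0 (fail-walked)
pos 25 'a': at 1  emit P0@[25:25]
pos 26 'c': at 0 (fail-walked)
pos 27 'd': at 2
pos 28 'c': at 3  emit P1@[27:28]
pos 29 'd': at 2 (fail-walked)
pos 30 'a': at 1 (fail-walked)  emit P0@[30:30]
pos 31 'd': at 2 (fail-walked)
pos 32 'd': at 2 (fail-walked)
pos 33 'b': at 0 (fail-walked)
pos 34 'd': at 2
pos 35 'b': at 0 (fail-walked)
pos 36 'e': at 0
pos 37 'd': at 2
pos 38 'c': at 3  emit P1@[37:38]
pos 39 'e': at 0 (fail-walked)
pos 40 'b': at 0
pos 41 'd': at 2
pos 42 'c': at 3  emit P1@[41:42]
pos 43 'd': at 2 (fail-walked)

Result: [[2,1],[7,1],[10,1],[13,1],[14,0],[18,1],[19,0],[20,0],[21,0],[23,1],[25,0],[28,1],[30,0],[38,1],[42,1]]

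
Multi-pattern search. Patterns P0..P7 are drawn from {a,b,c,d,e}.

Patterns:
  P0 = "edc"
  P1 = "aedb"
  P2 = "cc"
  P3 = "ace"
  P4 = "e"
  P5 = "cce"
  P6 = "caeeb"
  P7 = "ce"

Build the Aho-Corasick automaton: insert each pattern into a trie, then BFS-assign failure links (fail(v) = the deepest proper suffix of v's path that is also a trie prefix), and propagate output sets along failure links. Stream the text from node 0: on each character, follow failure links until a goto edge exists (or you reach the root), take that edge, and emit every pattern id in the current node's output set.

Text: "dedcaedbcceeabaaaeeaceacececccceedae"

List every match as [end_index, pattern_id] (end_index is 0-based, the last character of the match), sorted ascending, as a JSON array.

Build:
Trie nodes:
  0='ε' goto a→4 c→8 e→1
  1='e' goto d→2  ←P4
  2='ed' goto c→3
  3='edc' goto ·  ←P0
  4='a' goto c→10 e→5
  5='ae' goto d→6
  6='aed' goto b→7
  7='aedb' goto ·  ←P1
  8='c' goto a→13 c→9 e→17
  9='cc' goto e→12  ←P2
  10='ac' goto e→11
  11='ace' goto ·  ←P3
  12='cce' goto ·  ←P5
  13='ca' goto e→14
  14='cae' goto e→15
  15='caee' goto b→16
  16='caeeb' goto ·  ←P6
  17='ce' goto ·  ←P7

Failure links (BFS by depth):
  n1('e'): parent n0 fail=0; on 'e' 0 → fail=0;  out {4}∪∅={4}
  n4('a'): parent n0 fail=0; on 'a' 0 → fail=0;  out ∅∪∅=∅
  n8('c'): parent n0 fail=0; on 'c' 0 → fail=0;  out ∅∪∅=∅
  n2('ed'): parent n1 fail=0; on 'd' 0 → fail=0;  out ∅∪∅=∅
  n5('ae'): parent n4 fail=0; on 'e' 0 → fail=1;  out ∅∪{4}={4}
  n9('cc'): parent n8 fail=0; on 'c' 0 → fail=8;  out {2}∪∅={2}
  n10('ac'): parent n4 fail=0; on 'c' 0 → fail=8;  out ∅∪∅=∅
  n13('ca'): parent n8 fail=0; on 'a' 0 → fail=4;  out ∅∪∅=∅
  n17('ce'): parent n8 fail=0; on 'e' 0 → fail=1;  out {7}∪{4}={4,7}
  n3('edc'): parent n2 fail=0; on 'c' 0 → fail=8;  out {0}∪∅={0}
  n6('aed'): parent n5 fail=1; on 'd' 1 → fail=2;  out ∅∪∅=∅
  n11('ace'): parent n10 fail=8; on 'e' 8 → fail=17;  out {3}∪{4,7}={3,4,7}
  n12('cce'): parent n9 fail=8; on 'e' 8 → fail=17;  out {5}∪{4,7}={4,5,7}
  n14('cae'): parent n13 fail=4; on 'e' 4 → fail=5;  out ∅∪{4}={4}
  n7('aedb'): parent n6 fail=2; on 'b' 2→0 → fail=0;  out {1}∪∅={1}
  n15('caee'): parent n14 fail=5; on 'e' 5→1→0 → fail=1;  out ∅∪{4}={4}
  n16('caeeb'): parent n15 fail=1; on 'b' 1→0 → fail=0;  out {6}∪∅={6}

Text stream:
[0] read 'd'  n0⇒n0
[1] read 'e'  n0⇒n1  → match P4@[1:1]
[2] read 'd'  n1⇒n2
[3] read 'c'  n2⇒n3  → match P0@[1:3]
[4] read 'a'  n3⇒n13 (via fail)
[5] read 'e'  n13⇒n14  → match P4@[5:5]
[6] read 'd'  n14⇒n6 (via fail)
[7] read 'b'  n6⇒n7  → match P1@[4:7]
[8] read 'c'  n7⇒n8 (via fail)
[9] read 'c'  n8⇒n9  → match P2@[8:9]
[10] read 'e'  n9⇒n12  → match P4@[10:10],P5@[8:10],P7@[9:10]
[11] read 'e'  n12⇒n1 (via fail)  → match P4@[11:11]
[12] read 'a'  n1⇒n4 (via fail)
[13] read 'b'  n4⇒n0 (via fail)
[14] read 'a'  n0⇒n4
[15] read 'a'  n4⇒n4 (via fail)
[16] read 'a'  n4⇒n4 (via fail)
[17] read 'e'  n4⇒n5  → match P4@[17:17]
[18] read 'e'  n5⇒n1 (via fail)  → match P4@[18:18]
[19] read 'a'  n1⇒n4 (via fail)
[20] read 'c'  n4⇒n10
[21] read 'e'  n10⇒n11  → match P3@[19:21],P4@[21:21],P7@[20:21]
[22] read 'a'  n11⇒n4 (via fail)
[23] read 'c'  n4⇒n10
[24] read 'e'  n10⇒n11  → match P3@[22:24],P4@[24:24],P7@[23:24]
[25] read 'c'  n11⇒n8 (via fail)
[26] read 'e'  n8⇒n17  → match P4@[26:26],P7@[25:26]
[27] read 'c'  n17⇒n8 (via fail)
[28] read 'c'  n8⇒n9  → match P2@[27:28]
[29] read 'c'  n9⇒n9 (via fail)  → match P2@[28:29]
[30] read 'c'  n9⇒n9 (via fail)  → match P2@[29:30]
[31] read 'e'  n9⇒n12  → match P4@[31:31],P5@[29:31],P7@[30:31]
[32] read 'e'  n12⇒n1 (via fail)  → match P4@[32:32]
[33] read 'd'  n1⇒n2
[34] read 'a'  n2⇒n4 (via fail)
[35] read 'e'  n4⇒n5  → match P4@[35:35]

Result: [[1,4],[3,0],[5,4],[7,1],[9,2],[10,4],[10,5],[10,7],[11,4],[17,4],[18,4],[21,3],[21,4],[21,7],[24,3],[24,4],[24,7],[26,4],[26,7],[28,2],[29,2],[30,2],[31,4],[31,5],[31,7],[32,4],[35,4]]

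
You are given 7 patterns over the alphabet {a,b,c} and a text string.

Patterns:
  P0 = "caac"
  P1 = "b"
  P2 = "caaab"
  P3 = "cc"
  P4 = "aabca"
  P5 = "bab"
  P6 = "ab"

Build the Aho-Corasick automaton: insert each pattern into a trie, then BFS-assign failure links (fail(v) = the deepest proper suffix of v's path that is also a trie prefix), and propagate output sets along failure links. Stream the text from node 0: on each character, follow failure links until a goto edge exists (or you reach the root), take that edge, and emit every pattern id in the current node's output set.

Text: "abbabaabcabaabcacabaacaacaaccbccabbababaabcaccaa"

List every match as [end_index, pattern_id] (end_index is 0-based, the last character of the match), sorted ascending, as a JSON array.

Build automaton:
Trie nodes:
  0='ε' goto a→9 b→5 c→1
  1='c' goto a→2 c→8
  2='ca' goto a→3
  3='caa' goto a→6 c→4
  4='caac' goto ·  ←P0
  5='b' goto a→14  ←P1
  6='caaa' goto b→7
  7='caaab' goto ·  ←P2
  8='cc' goto ·  ←P3
  9='a' goto a→10 b→16
  10='aa' goto b→11
  11='aab' goto c→12
  12='aabc' goto a→13
  13='aabca' goto ·  ←P4
  14='ba' goto b→15
  15='bab' goto ·  ←P5
  16='ab' goto ·  ←P6

BFS fail/out derivation:
  fail(1) 'c': from fail(0)=0 chase 'c': 0 ⇒ 0;  out=∅∪out(0)=∅
  fail(5) 'b': from fail(0)=0 chase 'b': 0 ⇒ 0;  out={1}∪out(0)={1}
  fail(9) 'a': from fail(0)=0 chase 'a': 0 ⇒ 0;  out=∅∪out(0)=∅
  fail(2) 'ca': from fail(1)=0 chase 'a': 0 ⇒ 9;  out=∅∪out(9)=∅
  fail(8) 'cc': from fail(1)=0 chase 'c': 0 ⇒ 1;  out={3}∪out(1)={3}
  fail(10) 'aa': from fail(9)=0 chase 'a': 0 ⇒ 9;  out=∅∪out(9)=∅
  fail(14) 'ba': from fail(5)=0 chase 'a': 0 ⇒ 9;  out=∅∪out(9)=∅
  fail(16) 'ab': from fail(9)=0 chase 'b': 0 ⇒ 5;  out={6}∪out(5)={1,6}
  fail(3) 'caa': from fail(2)=9 chase 'a': 9 ⇒ 10;  out=∅∪out(10)=∅
  fail(11) 'aab': from fail(10)=9 chase 'b': 9 ⇒ 16;  out=∅∪out(16)={1,6}
  fail(15) 'bab': from fail(14)=9 chase 'b': 9 ⇒ 16;  out={5}∪out(16)={1,5,6}
  fail(4) 'caac': from fail(3)=10 chase 'c': 10→9→0 ⇒ 1;  out={0}∪out(1)={0}
  fail(6) 'caaa': from fail(3)=10 chase 'a': 10→9 ⇒ 10;  out=∅∪out(10)=∅
  fail(12) 'aabc': from fail(11)=16 chase 'c': 16→5→0 ⇒ 1;  out=∅∪out(1)=∅
  fail(7) 'caaab': from fail(6)=10 chase 'b': 10 ⇒ 11;  out={2}∪out(11)={1,2,6}
  fail(13) 'aabca': from fail(12)=1 chase 'a': 1 ⇒ 2;  out={4}∪out(2)={4}

Run:
pos 0 'a': at 9
pos 1 'b': at 16  ** P1@[1:1],P6@[0:1]
pos 2 'b': at 5 ·f  ** P1@[2:2]
pos 3 'a': at 14
pos 4 'b': at 15  ** P1@[4:4],P5@[2:4],P6@[3:4]
pos 5 'a': at 14 ·f
pos 6 'a': at 10 ·f
pos 7 'b': at 11  ** P1@[7:7],P6@[6:7]
pos 8 'c': at 12
pos 9 'a': at 13  ** P4@[5:9]
pos 10 'b': at 16 ·f  ** P1@[10:10],P6@[9:10]
pos 11 'a': at 14 ·f
pos 12 'a': at 10 ·f
pos 13 'b': at 11  ** P1@[13:13],P6@[12:13]
pos 14 'c': at 12
pos 15 'a': at 13  ** P4@[11:15]
pos 16 'c': at 1 ·f
pos 17 'a': at 2
pos 18 'b': at 16 ·f  ** P1@[18:18],P6@[17:18]
pos 19 'a': at 14 ·f
pos 20 'a': at 10 ·f
pos 21 'c': at 1 ·f
pos 22 'a': at 2
pos 23 'a': at 3
pos 24 'c': at 4  ** P0@[21:24]
pos 25 'a': at 2 ·f
pos 26 'a': at 3
pos 27 'c': at 4  ** P0@[24:27]
pos 28 'c': at 8 ·f  ** P3@[27:28]
pos 29 'b': at 5 ·f  ** P1@[29:29]
pos 30 'c': at 1 ·f
pos 31 'c': at 8  ** P3@[30:31]
pos 32 'a': at 2 ·f
pos 33 'b': at 16 ·f  ** P1@[33:33],P6@[32:33]
pos 34 'b': at 5 ·f  ** P1@[34:34]
pos 35 'a': at 14
pos 36 'b': at 15  ** P1@[36:36],P5@[34:36],P6@[35:36]
pos 37 'a': at 14 ·f
pos 38 'b': at 15  ** P1@[38:38],P5@[36:38],P6@[37:38]
pos 39 'a': at 14 ·f
pos 40 'a': at 10 ·f
pos 41 'b': at 11  ** P1@[41:41],P6@[40:41]
pos 42 'c': at 12
pos 43 'a': at 13  ** P4@[39:43]
pos 44 'c': at 1 ·f
pos 45 'c': at 8  ** P3@[44:45]
pos 46 'a': at 2 ·f
pos 47 'a': at 3

Matches: [[1,1],[1,6],[2,1],[4,1],[4,5],[4,6],[7,1],[7,6],[9,4],[10,1],[10,6],[13,1],[13,6],[15,4],[18,1],[18,6],[24,0],[27,0],[28,3],[29,1],[31,3],[33,1],[33,6],[34,1],[36,1],[36,5],[36,6],[38,1],[38,5],[38,6],[41,1],[41,6],[43,4],[45,3]]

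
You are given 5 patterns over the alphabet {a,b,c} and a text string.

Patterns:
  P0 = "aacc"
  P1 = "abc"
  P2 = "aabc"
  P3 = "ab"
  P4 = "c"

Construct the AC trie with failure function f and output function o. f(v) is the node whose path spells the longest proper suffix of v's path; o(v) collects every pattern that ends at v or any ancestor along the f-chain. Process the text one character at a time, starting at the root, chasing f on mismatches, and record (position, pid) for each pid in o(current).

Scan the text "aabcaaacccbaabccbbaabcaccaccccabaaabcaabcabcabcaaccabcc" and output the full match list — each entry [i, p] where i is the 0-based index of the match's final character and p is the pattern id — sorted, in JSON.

Construct AC machine:
Trie nodes:
  n0 'ε': a→1 c→9
  n1 'a': a→2 b→5
  n2 'aa': b→7 c→3
  n3 'aac': c→4
  n4 'aacc': ·  [P0 ends]
  n5 'ab': c→6  [P3 ends]
  n6 'abc': ·  [P1 ends]
  n7 'aab': c→8
  n8 'aabc': ·  [P2 ends]
  n9 'c': ·  [P4 ends]

BFS fail/out derivation:
  n1('a'): parent n0 fail=0; on 'a' 0 → fail=0;  out ∅∪∅=∅
  n9('c'): parent n0 fail=0; on 'c' 0 → fail=0;  out {4}∪∅={4}
  n2('aa'): parent n1 fail=0; on 'a' 0 → fail=1;  out ∅∪∅=∅
  n5('ab'): parent n1 fail=0; on 'b' 0 → fail=0;  out {3}∪∅={3}
  n3('aac'): parent n2 fail=1; on 'c' 1→0 → fail=9;  out ∅∪{4}={4}
  n6('abc'): parent n5 fail=0; on 'c' 0 → fail=9;  out {1}∪{4}={1,4}
  n7('aab'): parent n2 fail=1; on 'b' 1 → fail=5;  out ∅∪{3}={3}
  n4('aacc'): parent n3 fail=9; on 'c' 9→0 → fail=9;  out {0}∪{4}={0,4}
  n8('aabc'): parent n7 fail=5; on 'c' 5 → fail=6;  out {2}∪{1,4}={1,2,4}

Scan:
pos 0 'a': at 1
pos 1 'a': at 2
pos 2 'b': at 7  ** P3@[1:2]
pos 3 'c': at 8  ** P1@[1:3],P2@[0:3],P4@[3:3]
pos 4 'a': at 1 ·f
pos 5 'a': at 2
pos 6 'a': at 2 ·f
pos 7 'c': at 3  ** P4@[7:7]
pos 8 'c': at 4  ** P0@[5:8],P4@[8:8]
pos 9 'c': at 9 ·f  ** P4@[9:9]
pos 10 'b': at 0 ·f
pos 11 'a': at 1
pos 12 'a': at 2
pos 13 'b': at 7  ** P3@[12:13]
pos 14 'c': at 8  ** P1@[12:14],P2@[11:14],P4@[14:14]
pos 15 'c': at 9 ·f  ** P4@[15:15]
pos 16 'b': at 0 ·f
pos 17 'b': at 0
pos 18 'a': at 1
pos 19 'a': at 2
pos 20 'b': at 7  ** P3@[19:20]
pos 21 'c': at 8  ** P1@[19:21],P2@[18:21],P4@[21:21]
pos 22 'a': at 1 ·f
pos 23 'c': at 9 ·f  ** P4@[23:23]
pos 24 'c': at 9 ·f  ** P4@[24:24]
pos 25 'a': at 1 ·f
pos 26 'c': at 9 ·f  ** P4@[26:26]
pos 27 'c': at 9 ·f  ** P4@[27:27]
pos 28 'c': at 9 ·f  ** P4@[28:28]
pos 29 'c': at 9 ·f  ** P4@[29:29]
pos 30 'a': at 1 ·f
pos 31 'b': at 5  ** P3@[30:31]
pos 32 'a': at 1 ·f
pos 33 'a': at 2
pos 34 'a': at 2 ·f
pos 35 'b': at 7  ** P3@[34:35]
pos 36 'c': at 8  ** P1@[34:36],P2@[33:36],P4@[36:36]
pos 37 'a': at 1 ·f
pos 38 'a': at 2
pos 39 'b': at 7  ** P3@[38:39]
pos 40 'c': at 8  ** P1@[38:40],P2@[37:40],P4@[40:40]
pos 41 'a': at 1 ·f
pos 42 'b': at 5  ** P3@[41:42]
pos 43 'c': at 6  ** P1@[41:43],P4@[43:43]
pos 44 'a': at 1 ·f
pos 45 'b': at 5  ** P3@[44:45]
pos 46 'c': at 6  ** P1@[44:46],P4@[46:46]
pos 47 'a': at 1 ·f
pos 48 'a': at 2
pos 49 'c': at 3  ** P4@[49:49]
pos 50 'c': at 4  ** P0@[47:50],P4@[50:50]
pos 51 'a': at 1 ·f
pos 52 'b': at 5  ** P3@[51:52]
pos 53 'c': at 6  ** P1@[51:53],P4@[53:53]
pos 54 'c': at 9 ·f  ** P4@[54:54]

Result: [[2,3],[3,1],[3,2],[3,4],[7,4],[8,0],[8,4],[9,4],[13,3],[14,1],[14,2],[14,4],[15,4],[20,3],[21,1],[21,2],[21,4],[23,4],[24,4],[26,4],[27,4],[28,4],[29,4],[31,3],[35,3],[36,1],[36,2],[36,4],[39,3],[40,1],[40,2],[40,4],[42,3],[43,1],[43,4],[45,3],[46,1],[46,4],[49,4],[50,0],[50,4],[52,3],[53,1],[53,4],[54,4]]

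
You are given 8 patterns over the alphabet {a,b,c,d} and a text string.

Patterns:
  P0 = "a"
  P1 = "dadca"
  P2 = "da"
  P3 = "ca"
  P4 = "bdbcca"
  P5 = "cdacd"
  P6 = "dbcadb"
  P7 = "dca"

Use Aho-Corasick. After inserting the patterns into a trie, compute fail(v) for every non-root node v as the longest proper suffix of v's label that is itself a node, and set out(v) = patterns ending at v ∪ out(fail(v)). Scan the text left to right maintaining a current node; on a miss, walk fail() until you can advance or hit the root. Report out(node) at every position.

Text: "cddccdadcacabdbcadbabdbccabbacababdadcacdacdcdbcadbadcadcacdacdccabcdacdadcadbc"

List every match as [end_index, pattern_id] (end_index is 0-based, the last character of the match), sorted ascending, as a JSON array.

Construct AC machine:
Trie nodes:
  n0 'ε': a→1 b→9 c→7 d→2
  n1 'a': ·  [P0 ends]
  n2 'd': a→3 b→19 c→24
  n3 'da': d→4  [P2 ends]
  n4 'dad': c→5
  n5 'dadc': a→6
  n6 'dadca': ·  [P1 ends]
  n7 'c': a→8 d→15
  n8 'ca': ·  [P3 ends]
  n9 'b': d→10
  n10 'bd': b→11
  n11 'bdb': c→12
  n12 'bdbc': c→13
  n13 'bdbcc': a→14
  n14 'bdbcca': ·  [P4 ends]
  n15 'cd': a→16
  n16 'cda': c→17
  n17 'cdac': d→18
  n18 'cdacd': ·  [P5 ends]
  n19 'db': c→20
  n20 'dbc': a→21
  n21 'dbca': d→22
  n22 'dbcad': b→23
  n23 'dbcadb': ·  [P6 ends]
  n24 'dc': a→25
  n25 'dca': ·  [P7 ends]

BFS fail/out derivation:
  fail(1) 'a': from fail(0)=0 chase 'a': 0 ⇒ 0;  out={0}∪out(0)={0}
  fail(2) 'd': from fail(0)=0 chase 'd': 0 ⇒ 0;  out=∅∪out(0)=∅
  fail(7) 'c': from fail(0)=0 chase 'c': 0 ⇒ 0;  out=∅∪out(0)=∅
  fail(9) 'b': from fail(0)=0 chase 'b': 0 ⇒ 0;  out=∅∪out(0)=∅
  fail(3) 'da': from fail(2)=0 chase 'a': 0 ⇒ 1;  out={2}∪out(1)={0,2}
  fail(8) 'ca': from fail(7)=0 chase 'a': 0 ⇒ 1;  out={3}∪out(1)={0,3}
  fail(10) 'bd': from fail(9)=0 chase 'd': 0 ⇒ 2;  out=∅∪out(2)=∅
  fail(15) 'cd': from fail(7)=0 chase 'd': 0 ⇒ 2;  out=∅∪out(2)=∅
  fail(19) 'db': from fail(2)=0 chase 'b': 0 ⇒ 9;  out=∅∪out(9)=∅
  fail(24) 'dc': from fail(2)=0 chase 'c': 0 ⇒ 7;  out=∅∪out(7)=∅
  fail(4) 'dad': from fail(3)=1 chase 'd': 1→0 ⇒ 2;  out=∅∪out(2)=∅
  fail(11) 'bdb': from fail(10)=2 chase 'b': 2 ⇒ 19;  out=∅∪out(19)=∅
  fail(16) 'cda': from fail(15)=2 chase 'a': 2 ⇒ 3;  out=∅∪out(3)={0,2}
  fail(20) 'dbc': from fail(19)=9 chase 'c': 9→0 ⇒ 7;  out=∅∪out(7)=∅
  fail(25) 'dca': from fail(24)=7 chase 'a': 7 ⇒ 8;  out={7}∪out(8)={0,3,7}
  fail(5) 'dadc': from fail(4)=2 chase 'c': 2 ⇒ 24;  out=∅∪out(24)=∅
  fail(12) 'bdbc': from fail(11)=19 chase 'c': 19 ⇒ 20;  out=∅∪out(20)=∅
  fail(17) 'cdac': from fail(16)=3 chase 'c': 3→1→0 ⇒ 7;  out=∅∪out(7)=∅
  fail(21) 'dbca': from fail(20)=7 chase 'a': 7 ⇒ 8;  out=∅∪out(8)={0,3}
  fail(6) 'dadca': from fail(5)=24 chase 'a': 24 ⇒ 25;  out={1}∪out(25)={0,1,3,7}
  fail(13) 'bdbcc': from fail(12)=20 chase 'c': 20→7→0 ⇒ 7;  out=∅∪out(7)=∅
  fail(18) 'cdacd': from fail(17)=7 chase 'd': 7 ⇒ 15;  out={5}∪out(15)={5}
  fail(22) 'dbcad': from fail(21)=8 chase 'd': 8→1→0 ⇒ 2;  out=∅∪out(2)=∅
  fail(14) 'bdbcca': from fail(13)=7 chase 'a': 7 ⇒ 8;  out={4}∪out(8)={0,3,4}
  fail(23) 'dbcadb': from fail(22)=2 chase 'b': 2 ⇒ 19;  out={6}∪out(19)={6}

Run:
i=0 'c': node 0→7
i=1 'd': node 7→15
i=2 'd': node 15→2 (via fail)
i=3 'c': node 2→24
i=4 'c': node 24→7 (via fail)
i=5 'd': node 7→15
i=6 'a': node 15→16  ** P0@[6:6],P2@[5:6]
i=7 'd': node 16→4 (via fail)
i=8 'c': node 4→5
i=9 'a': node 5→6  ** P0@[9:9],P1@[5:9],P3@[8:9],P7@[7:9]
i=10 'c': node 6→7 (via fail)
i=11 'a': node 7→8  ** P0@[11:11],P3@[10:11]
i=12 'b': node 8→9 (via fail)
i=13 'd': node 9→10
i=14 'b': node 10→11
i=15 'c': node 11→12
i=16 'a': node 12→21 (via fail)  ** P0@[16:16],P3@[15:16]
i=17 'd': node 21→22
i=18 'b': node 22→23  ** P6@[13:18]
i=19 'a': node 23→1 (via fail)  ** P0@[19:19]
i=20 'b': node 1→9 (via fail)
i=21 'd': node 9→10
i=22 'b': node 10→11
i=23 'c': node 11→12
i=24 'c': node 12→13
i=25 'a': node 13→14  ** P0@[25:25],P3@[24:25],P4@[20:25]
i=26 'b': node 14→9 (via fail)
i=27 'b': node 9→9 (via fail)
i=28 'a': node 9→1 (via fail)  ** P0@[28:28]
i=29 'c': node 1→7 (via fail)
i=30 'a': node 7→8  ** P0@[30:30],P3@[29:30]
i=31 'b': node 8→9 (via fail)
i=32 'a': node 9→1 (via fail)  ** P0@[32:32]
i=33 'b': node 1→9 (via fail)
i=34 'd': node 9→10
i=35 'a': node 10→3 (via fail)  ** P0@[35:35],P2@[34:35]
i=36 'd': node 3→4
i=37 'c': node 4→5
i=38 'a': node 5→6  ** P0@[38:38],P1@[34:38],P3@[37:38],P7@[36:38]
i=39 'c': node 6→7 (via fail)
i=40 'd': node 7→15
i=41 'a': node 15→16  ** P0@[41:41],P2@[40:41]
i=42 'c': node 16→17
i=43 'd': node 17→18  ** P5@[39:43]
i=44 'c': node 18→24 (via fail)
i=45 'd': node 24→15 (via fail)
i=46 'b': node 15→19 (via fail)
i=47 'c': node 19→20
i=48 'a': node 20→21  ** P0@[48:48],P3@[47:48]
i=49 'd': node 21→22
i=50 'b': node 22→23  ** P6@[45:50]
i=51 'a': node 23→1 (via fail)  ** P0@[51:51]
i=52 'd': node 1→2 (via fail)
i=53 'c': node 2→24
i=54 'a': node 24→25  ** P0@[54:54],P3@[53:54],P7@[52:54]
i=55 'd': node 25→2 (via fail)
i=56 'c': node 2→24
i=57 'a': node 24→25  ** P0@[57:57],P3@[56:57],P7@[55:57]
i=58 'c': node 25→7 (via fail)
i=59 'd': node 7→15
i=60 'a': node 15→16  ** P0@[60:60],P2@[59:60]
i=61 'c': node 16→17
i=62 'd': node 17→18  ** P5@[58:62]
i=63 'c': node 18→24 (via fail)
i=64 'c': node 24→7 (via fail)
i=65 'a': node 7→8  ** P0@[65:65],P3@[64:65]
i=66 'b': node 8→9 (via fail)
i=67 'c': node 9→7 (via fail)
i=68 'd': node 7→15
i=69 'a': node 15→16  ** P0@[69:69],P2@[68:69]
i=70 'c': node 16→17
i=71 'd': node 17→18  ** P5@[67:71]
i=72 'a': node 18→16 (via fail)  ** P0@[72:72],P2@[71:72]
i=73 'd': node 16→4 (via fail)
i=74 'c': node 4→5
i=75 'a': node 5→6  ** P0@[75:75],P1@[71:75],P3@[74:75],P7@[73:75]
i=76 'd': node 6→2 (via fail)
i=77 'b': node 2→19
i=78 'c': node 19→20

Matches: [[6,0],[6,2],[9,0],[9,1],[9,3],[9,7],[11,0],[11,3],[16,0],[16,3],[18,6],[19,0],[25,0],[25,3],[25,4],[28,0],[30,0],[30,3],[32,0],[35,0],[35,2],[38,0],[38,1],[38,3],[38,7],[41,0],[41,2],[43,5],[48,0],[48,3],[50,6],[51,0],[54,0],[54,3],[54,7],[57,0],[57,3],[57,7],[60,0],[60,2],[62,5],[65,0],[65,3],[69,0],[69,2],[71,5],[72,0],[72,2],[75,0],[75,1],[75,3],[75,7]]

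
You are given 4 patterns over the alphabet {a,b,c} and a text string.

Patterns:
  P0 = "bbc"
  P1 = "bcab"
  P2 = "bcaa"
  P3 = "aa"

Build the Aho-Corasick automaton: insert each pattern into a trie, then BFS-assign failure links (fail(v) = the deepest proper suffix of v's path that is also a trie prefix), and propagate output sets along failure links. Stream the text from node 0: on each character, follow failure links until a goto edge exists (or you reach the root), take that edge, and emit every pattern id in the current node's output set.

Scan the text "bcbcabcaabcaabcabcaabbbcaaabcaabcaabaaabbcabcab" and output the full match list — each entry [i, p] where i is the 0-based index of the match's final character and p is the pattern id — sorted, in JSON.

Build:
Trie nodes:
  n0 'ε': a→8 b→1
  n1 'b': b→2 c→4
  n2 'bb': c→3
  n3 'bbc': ·  [P0 ends]
  n4 'bc': a→5
  n5 'bca': a→7 b→6
  n6 'bcab': ·  [P1 ends]
  n7 'bcaa': ·  [P2 ends]
  n8 'a': a→9
  n9 'aa': ·  [P3 ends]

BFS fail/out derivation:
  fail(1) 'b': from fail(0)=0 chase 'b': 0 ⇒ 0;  out=∅∪out(0)=∅
  fail(8) 'a': from fail(0)=0 chase 'a': 0 ⇒ 0;  out=∅∪out(0)=∅
  fail(2) 'bb': from fail(1)=0 chase 'b': 0 ⇒ 1;  out=∅∪out(1)=∅
  fail(4) 'bc': from fail(1)=0 chase 'c': 0 ⇒ 0;  out=∅∪out(0)=∅
  fail(9) 'aa': from fail(8)=0 chase 'a': 0 ⇒ 8;  out={3}∪out(8)={3}
  fail(3) 'bbc': from fail(2)=1 chase 'c': 1 ⇒ 4;  out={0}∪out(4)={0}
  fail(5) 'bca': from fail(4)=0 chase 'a': 0 ⇒ 8;  out=∅∪out(8)=∅
  fail(6) 'bcab': from fail(5)=8 chase 'b': 8→0 ⇒ 1;  out={1}∪out(1)={1}
  fail(7) 'bcaa': from fail(5)=8 chase 'a': 8 ⇒ 9;  out={2}∪out(9)={2,3}

Run:
pos 0 'b': at 1
pos 1 'c': at 4
pos 2 'b': at 1 (fail-walked)
pos 3 'c': at 4
pos 4 'a': at 5
pos 5 'b': at 6  emit P1@[2:5]
pos 6 'c': at 4 (fail-walked)
pos 7 'a': at 5
pos 8 'a': at 7  emit P2@[5:8],P3@[7:8]
pos 9 'b': at 1 (fail-walked)
pos 10 'c': at 4
pos 11 'a': at 5
pos 12 'a': at 7  emit P2@[9:12],P3@[11:12]
pos 13 'b': at 1 (fail-walked)
pos 14 'c': at 4
pos 15 'a': at 5
pos 16 'b': at 6  emit P1@[13:16]
pos 17 'c': at 4 (fail-walked)
pos 18 'a': at 5
pos 19 'a': at 7  emit P2@[16:19],P3@[18:19]
pos 20 'b': at 1 (fail-walked)
pos 21 'b': at 2
pos 22 'b': at 2 (fail-walked)
pos 23 'c': at 3  emit P0@[21:23]
pos 24 'a': at 5 (fail-walked)
pos 25 'a': at 7  emit P2@[22:25],P3@[24:25]
pos 26 'a': at 9 (fail-walked)  emit P3@[25:26]
pos 27 'b': at 1 (fail-walked)
pos 28 'c': at 4
pos 29 'a': at 5
pos 30 'a': at 7  emit P2@[27:30],P3@[29:30]
pos 31 'b': at 1 (fail-walked)
pos 32 'c': at 4
pos 33 'a': at 5
pos 34 'a': at 7  emit P2@[31:34],P3@[33:34]
pos 35 'b': at 1 (fail-walked)
pos 36 'a': at 8 (fail-walked)
pos 37 'a': at 9  emit P3@[36:37]
pos 38 'a': at 9 (fail-walked)  emit P3@[37:38]
pos 39 'b': at 1 (fail-walked)
pos 40 'b': at 2
pos 41 'c': at 3  emit P0@[39:41]
pos 42 'a': at 5 (fail-walked)
pos 43 'b': at 6  emit P1@[40:43]
pos 44 'c': at 4 (fail-walked)
pos 45 'a': at 5
pos 46 'b': at 6  emit P1@[43:46]

Result: [[5,1],[8,2],[8,3],[12,2],[12,3],[16,1],[19,2],[19,3],[23,0],[25,2],[25,3],[26,3],[30,2],[30,3],[34,2],[34,3],[37,3],[38,3],[41,0],[43,1],[46,1]]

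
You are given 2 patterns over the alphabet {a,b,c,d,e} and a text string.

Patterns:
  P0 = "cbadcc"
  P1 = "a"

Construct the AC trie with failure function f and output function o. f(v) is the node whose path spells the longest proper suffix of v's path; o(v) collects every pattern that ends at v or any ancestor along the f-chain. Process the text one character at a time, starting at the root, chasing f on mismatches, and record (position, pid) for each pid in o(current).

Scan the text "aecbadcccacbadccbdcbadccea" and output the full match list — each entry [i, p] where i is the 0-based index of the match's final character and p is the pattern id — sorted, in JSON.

Build:
Trie (insert patterns):
  0='ε' goto a→7 c→1
  1='c' goto b→2
  2='cb' goto a→3
  3='cba' goto d→4
  4='cbad' goto c→5
  5='cbadc' goto c→6
  6='cbadcc' goto ·  ←P0
  7='a' goto ·  ←P1

Failure links (BFS by depth):
  n1('c'): parent n0 fail=0; on 'c' 0 → fail=0;  out ∅∪∅=∅
  n7('a'): parent n0 fail=0; on 'a' 0 → fail=0;  out {1}∪∅={1}
  n2('cb'): parent n1 fail=0; on 'b' 0 → fail=0;  out ∅∪∅=∅
  n3('cba'): parent n2 fail=0; on 'a' 0 → fail=7;  out ∅∪{1}={1}
  n4('cbad'): parent n3 fail=7; on 'd' 7→0 → fail=0;  out ∅∪∅=∅
  n5('cbadc'): parent n4 fail=0; on 'c' 0 → fail=1;  out ∅∪∅=∅
  n6('cbadcc'): parent n5 fail=1; on 'c' 1→0 → fail=1;  out {0}∪∅={0}

Run:
[0] read 'a'  n0⇒n7  emit P1@[0:0]
[1] read 'e'  n7⇒n0 (via fail)
[2] read 'c'  n0⇒n1
[3] read 'b'  n1⇒n2
[4] read 'a'  n2⇒n3  emit P1@[4:4]
[5] read 'd'  n3⇒n4
[6] read 'c'  n4⇒n5
[7] read 'c'  n5⇒n6  emit P0@[2:7]
[8] read 'c'  n6⇒n1 (via fail)
[9] read 'a'  n1⇒n7 (via fail)  emit P1@[9:9]
[10] read 'c'  n7⇒n1 (via fail)
[11] read 'b'  n1⇒n2
[12] read 'a'  n2⇒n3  emit P1@[12:12]
[13] read 'd'  n3⇒n4
[14] read 'c'  n4⇒n5
[15] read 'c'  n5⇒n6  emit P0@[10:15]
[16] read 'b'  n6⇒n2 (via fail)
[17] read 'd'  n2⇒n0 (via fail)
[18] read 'c'  n0⇒n1
[19] read 'b'  n1⇒n2
[20] read 'a'  n2⇒n3  emit P1@[20:20]
[21] read 'd'  n3⇒n4
[22] read 'c'  n4⇒n5
[23] read 'c'  n5⇒n6  emit P0@[18:23]
[24] read 'e'  n6⇒n0 (via fail)
[25] read 'a'  n0⇒n7  emit P1@[25:25]

All matches (sorted): [[0,1],[4,1],[7,0],[9,1],[12,1],[15,0],[20,1],[23,0],[25,1]]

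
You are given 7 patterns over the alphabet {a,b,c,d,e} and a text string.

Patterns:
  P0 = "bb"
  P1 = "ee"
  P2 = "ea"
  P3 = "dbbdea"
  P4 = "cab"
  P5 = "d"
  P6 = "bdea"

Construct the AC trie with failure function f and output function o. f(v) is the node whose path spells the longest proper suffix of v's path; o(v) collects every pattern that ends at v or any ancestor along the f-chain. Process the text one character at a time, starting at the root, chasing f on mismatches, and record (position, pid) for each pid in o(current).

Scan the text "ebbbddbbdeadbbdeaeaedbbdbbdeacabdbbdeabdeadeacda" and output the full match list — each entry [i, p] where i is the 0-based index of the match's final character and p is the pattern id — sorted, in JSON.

Construct AC machine:
Trie nodes:
  0='ε' goto b→1 c→12 d→6 e→3
  1='b' goto b→2 d→15
  2='bb' goto ·  ←P0
  3='e' goto a→5 e→4
  4='ee' goto ·  ←P1
  5='ea' goto ·  ←P2
  6='d' goto b→7  ←P5
  7='db' goto b→8
  8='dbb' goto d→9
  9='dbbd' goto e→10
  10='dbbde' goto a→11
  11='dbbdea' goto ·  ←P3
  12='c' goto a→13
  13='ca' goto b→14
  14='cab' goto ·  ←P4
  15='bd' goto e→16
  16='bde' goto a→17
  17='bdea' goto ·  ←P6

Failure links (BFS by depth):
  n1('b'): parent n0 fail=0; on 'b' 0 → fail=0;  out ∅∪∅=∅
  n3('e'): parent n0 fail=0; on 'e' 0 → fail=0;  out ∅∪∅=∅
  n6('d'): parent n0 fail=0; on 'd' 0 → fail=0;  out {5}∪∅={5}
  n12('c'): parent n0 fail=0; on 'c' 0 → fail=0;  out ∅∪∅=∅
  n2('bb'): parent n1 fail=0; on 'b' 0 → fail=1;  out {0}∪∅={0}
  n4('ee'): parent n3 fail=0; on 'e' 0 → fail=3;  out {1}∪∅={1}
  n5('ea'): parent n3 fail=0; on 'a' 0 → fail=0;  out {2}∪∅={2}
  n7('db'): parent n6 fail=0; on 'b' 0 → fail=1;  out ∅∪∅=∅
  n13('ca'): parent n12 fail=0; on 'a' 0 → fail=0;  out ∅∪∅=∅
  n15('bd'): parent n1 fail=0; on 'd' 0 → fail=6;  out ∅∪{5}={5}
  n8('dbb'): parent n7 fail=1; on 'b' 1 → fail=2;  out ∅∪{0}={0}
  n14('cab'): parent n13 fail=0; on 'b' 0 → fail=1;  out {4}∪∅={4}
  n16('bde'): parent n15 fail=6; on 'e' 6→0 → fail=3;  out ∅∪∅=∅
  n9('dbbd'): parent n8 fail=2; on 'd' 2→1 → fail=15;  out ∅∪{5}={5}
  n17('bdea'): parent n16 fail=3; on 'a' 3 → fail=5;  out {6}∪{2}={2,6}
  n10('dbbde'): parent n9 fail=15; on 'e' 15 → fail=16;  out ∅∪∅=∅
  n11('dbbdea'): parent n10 fail=16; on 'a' 16 → fail=17;  out {3}∪{2,6}={2,3,6}

Scan:
i=0 'e': node 0→3
i=1 'b': node 3→1 (fail-walked)
i=2 'b': node 1→2  ** P0@[1:2]
i=3 'b': node 2→2 (fail-walked)  ** P0@[2:3]
i=4 'd': node 2→15 (fail-walked)  ** P5@[4:4]
i=5 'd': node 15→6 (fail-walked)  ** P5@[5:5]
i=6 'b': node 6→7
i=7 'b': node 7→8  ** P0@[6:7]
i=8 'd': node 8→9  ** P5@[8:8]
i=9 'e': node 9→10
i=10 'a': node 10→11  ** P2@[9:10],P3@[5:10],P6@[7:10]
i=11 'd': node 11→6 (fail-walked)  ** P5@[11:11]
i=12 'b': node 6→7
i=13 'b': node 7→8  ** P0@[12:13]
i=14 'd': node 8→9  ** P5@[14:14]
i=15 'e': node 9→10
i=16 'a': node 10→11  ** P2@[15:16],P3@[11:16],P6@[13:16]
i=17 'e': node 11→3 (fail-walked)
i=18 'a': node 3→5  ** P2@[17:18]
i=19 'e': node 5→3 (fail-walked)
i=20 'd': node 3→6 (fail-walked)  ** P5@[20:20]
i=21 'b': node 6→7
i=22 'b': node 7→8  ** P0@[21:22]
i=23 'd': node 8→9  ** P5@[23:23]
i=24 'b': node 9→7 (fail-walked)
i=25 'b': node 7→8  ** P0@[24:25]
i=26 'd': node 8→9  ** P5@[26:26]
i=27 'e': node 9→10
i=28 'a': node 10→11  ** P2@[27:28],P3@[23:28],P6@[25:28]
i=29 'c': node 11→12 (fail-walked)
i=30 'a': node 12→13
i=31 'b': node 13→14  ** P4@[29:31]
i=32 'd': node 14→15 (fail-walked)  ** P5@[32:32]
i=33 'b': node 15→7 (fail-walked)
i=34 'b': node 7→8  ** P0@[33:34]
i=35 'd': node 8→9  ** P5@[35:35]
i=36 'e': node 9→10
i=37 'a': node 10→11  ** P2@[36:37],P3@[32:37],P6@[34:37]
i=38 'b': node 11→1 (fail-walked)
i=39 'd': node 1→15  ** P5@[39:39]
i=40 'e': node 15→16
i=41 'a': node 16→17  ** P2@[40:41],P6@[38:41]
i=42 'd': node 17→6 (fail-walked)  ** P5@[42:42]
i=43 'e': node 6→3 (fail-walked)
i=44 'a': node 3→5  ** P2@[43:44]
i=45 'c': node 5→12 (fail-walked)
i=46 'd': node 12→6 (fail-walked)  ** P5@[46:46]
i=47 'a': node 6→0 (fail-walked)

Matches: [[2,0],[3,0],[4,5],[5,5],[7,0],[8,5],[10,2],[10,3],[10,6],[11,5],[13,0],[14,5],[16,2],[16,3],[16,6],[18,2],[20,5],[22,0],[23,5],[25,0],[26,5],[28,2],[28,3],[28,6],[31,4],[32,5],[34,0],[35,5],[37,2],[37,3],[37,6],[39,5],[41,2],[41,6],[42,5],[44,2],[46,5]]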